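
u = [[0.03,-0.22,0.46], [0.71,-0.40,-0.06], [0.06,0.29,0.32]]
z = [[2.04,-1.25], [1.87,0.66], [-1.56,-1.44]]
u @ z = [[-1.07, -0.85], [0.79, -1.07], [0.17, -0.34]]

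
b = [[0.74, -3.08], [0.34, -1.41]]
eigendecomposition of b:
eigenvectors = [[0.97, 0.91],[0.24, 0.41]]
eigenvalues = [-0.01, -0.66]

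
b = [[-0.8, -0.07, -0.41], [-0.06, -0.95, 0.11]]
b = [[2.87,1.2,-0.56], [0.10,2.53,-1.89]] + [[-3.67, -1.27, 0.15], [-0.16, -3.48, 2.00]]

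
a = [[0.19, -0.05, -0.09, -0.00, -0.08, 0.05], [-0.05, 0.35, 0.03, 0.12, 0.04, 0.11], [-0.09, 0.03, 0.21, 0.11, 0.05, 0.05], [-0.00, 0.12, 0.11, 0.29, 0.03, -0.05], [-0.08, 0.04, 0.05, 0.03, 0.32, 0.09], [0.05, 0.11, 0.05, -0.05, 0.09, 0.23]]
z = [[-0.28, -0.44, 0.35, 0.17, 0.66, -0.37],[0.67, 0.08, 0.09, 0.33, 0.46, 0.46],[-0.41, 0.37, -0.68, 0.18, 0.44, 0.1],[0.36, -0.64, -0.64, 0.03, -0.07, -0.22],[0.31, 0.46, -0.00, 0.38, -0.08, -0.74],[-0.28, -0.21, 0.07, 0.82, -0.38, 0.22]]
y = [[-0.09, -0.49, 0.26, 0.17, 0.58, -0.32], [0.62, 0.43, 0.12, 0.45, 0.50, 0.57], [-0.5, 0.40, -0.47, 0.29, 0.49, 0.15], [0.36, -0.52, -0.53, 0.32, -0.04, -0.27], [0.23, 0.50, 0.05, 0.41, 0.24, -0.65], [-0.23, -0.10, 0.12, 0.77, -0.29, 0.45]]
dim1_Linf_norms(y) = [0.58, 0.62, 0.5, 0.53, 0.65, 0.77]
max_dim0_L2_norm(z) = 1.0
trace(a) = 1.59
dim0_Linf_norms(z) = [0.67, 0.64, 0.68, 0.82, 0.66, 0.74]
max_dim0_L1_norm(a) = 0.7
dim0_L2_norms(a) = [0.24, 0.39, 0.26, 0.34, 0.35, 0.28]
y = a + z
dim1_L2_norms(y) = [0.89, 1.17, 0.99, 0.93, 0.98, 0.98]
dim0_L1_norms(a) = [0.46, 0.7, 0.54, 0.6, 0.61, 0.58]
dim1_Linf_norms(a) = [0.19, 0.35, 0.21, 0.29, 0.32, 0.23]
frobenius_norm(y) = 2.43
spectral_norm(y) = 1.33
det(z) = -1.00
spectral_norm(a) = 0.55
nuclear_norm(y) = 5.81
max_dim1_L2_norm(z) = 1.0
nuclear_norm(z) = 6.00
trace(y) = 0.88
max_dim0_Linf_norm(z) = 0.82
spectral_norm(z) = 1.01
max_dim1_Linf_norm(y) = 0.77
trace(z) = -0.71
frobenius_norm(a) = 0.77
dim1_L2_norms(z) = [1.0, 1.0, 1.0, 1.0, 1.0, 1.0]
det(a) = -0.00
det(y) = -0.72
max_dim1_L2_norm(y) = 1.17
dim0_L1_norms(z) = [2.31, 2.2, 1.83, 1.91, 2.09, 2.11]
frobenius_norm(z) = 2.45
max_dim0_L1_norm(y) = 2.44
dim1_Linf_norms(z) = [0.66, 0.67, 0.68, 0.64, 0.74, 0.82]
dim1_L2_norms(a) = [0.24, 0.39, 0.26, 0.34, 0.35, 0.28]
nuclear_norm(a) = 1.60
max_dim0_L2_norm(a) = 0.39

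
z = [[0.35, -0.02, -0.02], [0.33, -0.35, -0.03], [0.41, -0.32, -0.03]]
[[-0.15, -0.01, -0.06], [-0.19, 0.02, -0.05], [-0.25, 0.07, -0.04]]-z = [[-0.5, 0.01, -0.04], [-0.52, 0.37, -0.02], [-0.66, 0.39, -0.01]]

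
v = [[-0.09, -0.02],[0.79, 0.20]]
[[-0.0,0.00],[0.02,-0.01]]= v @ [[0.06, -0.01], [-0.12, 0.01]]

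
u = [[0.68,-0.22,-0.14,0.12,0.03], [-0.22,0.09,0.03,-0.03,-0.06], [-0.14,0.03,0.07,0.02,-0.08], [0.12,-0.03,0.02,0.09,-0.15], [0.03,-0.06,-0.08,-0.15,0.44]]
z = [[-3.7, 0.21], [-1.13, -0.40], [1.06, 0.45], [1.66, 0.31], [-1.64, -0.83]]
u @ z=[[-2.27, 0.18], [0.79, -0.03], [0.72, 0.06], [0.01, 0.20], [-1.10, -0.42]]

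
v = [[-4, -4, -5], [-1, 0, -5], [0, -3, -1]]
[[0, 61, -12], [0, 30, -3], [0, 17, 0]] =v @ [[0, -5, 3], [0, -4, 0], [0, -5, 0]]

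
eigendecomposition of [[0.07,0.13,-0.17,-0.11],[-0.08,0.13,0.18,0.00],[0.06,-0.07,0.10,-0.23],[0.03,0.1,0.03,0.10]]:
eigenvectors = [[-0.84+0.00j, -0.84-0.00j, 0.10+0.36j, (0.1-0.36j)], [(0.03-0.39j), 0.03+0.39j, -0.68+0.00j, -0.68-0.00j], [-0.09+0.23j, -0.09-0.23j, (-0.1-0.52j), -0.10+0.52j], [(-0.12+0.24j), -0.12-0.24j, (-0.15+0.32j), (-0.15-0.32j)]]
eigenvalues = [(0.03+0.14j), (0.03-0.14j), (0.17+0.18j), (0.17-0.18j)]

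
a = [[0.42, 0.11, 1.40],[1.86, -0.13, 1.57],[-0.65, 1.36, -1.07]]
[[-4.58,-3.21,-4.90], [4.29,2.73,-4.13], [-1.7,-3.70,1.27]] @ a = [[-4.71, -6.75, -6.21], [9.56, -5.50, 14.71], [-8.42, 2.02, -9.55]]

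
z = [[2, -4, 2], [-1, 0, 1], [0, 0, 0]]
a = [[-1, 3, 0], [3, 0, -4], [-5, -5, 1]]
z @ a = [[-24, -4, 18], [-4, -8, 1], [0, 0, 0]]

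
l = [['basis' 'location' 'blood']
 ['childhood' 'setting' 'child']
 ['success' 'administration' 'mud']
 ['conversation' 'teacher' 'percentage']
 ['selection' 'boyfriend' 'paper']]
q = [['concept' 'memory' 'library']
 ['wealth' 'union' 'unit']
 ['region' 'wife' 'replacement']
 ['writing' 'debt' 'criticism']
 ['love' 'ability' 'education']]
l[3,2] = 'percentage'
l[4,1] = 'boyfriend'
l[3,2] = 'percentage'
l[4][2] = 'paper'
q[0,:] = ['concept', 'memory', 'library']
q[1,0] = 'wealth'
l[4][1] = 'boyfriend'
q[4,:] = ['love', 'ability', 'education']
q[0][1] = 'memory'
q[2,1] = 'wife'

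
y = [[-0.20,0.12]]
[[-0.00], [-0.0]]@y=[[0.00, 0.0], [0.0, 0.0]]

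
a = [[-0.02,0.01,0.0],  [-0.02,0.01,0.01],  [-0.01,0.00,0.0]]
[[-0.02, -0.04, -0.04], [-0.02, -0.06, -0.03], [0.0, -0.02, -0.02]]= a @ [[-0.27, 1.52, 2.00], [-2.80, -0.49, -0.12], [0.29, -2.11, 1.46]]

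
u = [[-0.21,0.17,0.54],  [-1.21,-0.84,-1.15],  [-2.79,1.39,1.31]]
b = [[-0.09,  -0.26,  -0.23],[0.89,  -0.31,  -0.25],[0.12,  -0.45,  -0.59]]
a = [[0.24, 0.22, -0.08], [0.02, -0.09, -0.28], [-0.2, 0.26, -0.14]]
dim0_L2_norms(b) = [0.9, 0.61, 0.68]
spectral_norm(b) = 1.11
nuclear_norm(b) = 1.82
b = a @ u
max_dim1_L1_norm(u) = 5.49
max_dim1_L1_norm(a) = 0.6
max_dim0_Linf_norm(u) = 2.79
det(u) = -1.46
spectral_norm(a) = 0.38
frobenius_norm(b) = 1.28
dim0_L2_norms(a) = [0.31, 0.35, 0.32]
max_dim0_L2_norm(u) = 3.05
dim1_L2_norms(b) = [0.36, 0.98, 0.75]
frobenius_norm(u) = 3.91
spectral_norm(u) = 3.42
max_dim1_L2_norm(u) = 3.38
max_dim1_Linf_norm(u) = 2.79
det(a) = 0.03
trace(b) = -0.99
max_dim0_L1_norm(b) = 1.1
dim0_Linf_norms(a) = [0.24, 0.26, 0.28]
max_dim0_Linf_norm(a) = 0.28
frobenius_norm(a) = 0.57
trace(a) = 0.01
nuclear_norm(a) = 0.98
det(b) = -0.05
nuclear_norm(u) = 5.53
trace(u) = 0.26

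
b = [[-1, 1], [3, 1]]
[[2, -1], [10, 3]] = b @ [[2, 1], [4, 0]]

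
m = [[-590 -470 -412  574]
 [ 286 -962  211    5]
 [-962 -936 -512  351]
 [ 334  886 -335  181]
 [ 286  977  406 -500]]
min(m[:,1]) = -962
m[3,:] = [334, 886, -335, 181]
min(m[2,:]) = -962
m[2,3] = 351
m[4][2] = 406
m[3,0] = 334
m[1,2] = 211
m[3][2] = -335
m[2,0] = -962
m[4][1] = 977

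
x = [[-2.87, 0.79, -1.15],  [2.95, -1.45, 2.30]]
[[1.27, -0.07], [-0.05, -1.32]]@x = [[-3.85, 1.10, -1.62], [-3.75, 1.87, -2.98]]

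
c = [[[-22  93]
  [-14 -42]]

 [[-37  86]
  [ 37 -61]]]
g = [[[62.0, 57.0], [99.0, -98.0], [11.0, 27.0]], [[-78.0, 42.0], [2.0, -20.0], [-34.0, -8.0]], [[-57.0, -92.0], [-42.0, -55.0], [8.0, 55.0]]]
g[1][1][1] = -20.0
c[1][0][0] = -37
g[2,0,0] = -57.0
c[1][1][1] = -61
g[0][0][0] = 62.0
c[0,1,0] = -14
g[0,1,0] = 99.0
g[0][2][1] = 27.0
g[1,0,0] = -78.0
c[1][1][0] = 37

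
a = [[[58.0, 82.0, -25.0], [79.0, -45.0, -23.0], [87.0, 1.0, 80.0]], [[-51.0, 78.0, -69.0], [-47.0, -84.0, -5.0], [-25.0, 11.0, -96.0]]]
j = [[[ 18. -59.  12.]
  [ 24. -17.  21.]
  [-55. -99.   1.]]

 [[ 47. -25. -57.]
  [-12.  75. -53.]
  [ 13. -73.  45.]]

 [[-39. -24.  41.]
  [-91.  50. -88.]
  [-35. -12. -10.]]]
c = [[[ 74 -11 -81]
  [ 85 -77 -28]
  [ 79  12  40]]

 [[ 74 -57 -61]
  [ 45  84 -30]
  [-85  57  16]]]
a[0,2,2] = 80.0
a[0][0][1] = 82.0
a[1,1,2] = -5.0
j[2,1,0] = -91.0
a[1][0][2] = -69.0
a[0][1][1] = -45.0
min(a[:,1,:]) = -84.0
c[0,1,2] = -28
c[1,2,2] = 16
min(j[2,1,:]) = -91.0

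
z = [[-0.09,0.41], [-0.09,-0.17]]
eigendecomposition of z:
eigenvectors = [[0.91+0.00j, (0.91-0j)],[(-0.09+0.41j), -0.09-0.41j]]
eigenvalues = [(-0.13+0.19j), (-0.13-0.19j)]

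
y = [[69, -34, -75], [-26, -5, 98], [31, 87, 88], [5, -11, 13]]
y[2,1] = 87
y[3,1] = -11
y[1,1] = -5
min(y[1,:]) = -26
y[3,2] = 13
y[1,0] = -26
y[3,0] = 5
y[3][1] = -11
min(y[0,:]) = -75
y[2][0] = 31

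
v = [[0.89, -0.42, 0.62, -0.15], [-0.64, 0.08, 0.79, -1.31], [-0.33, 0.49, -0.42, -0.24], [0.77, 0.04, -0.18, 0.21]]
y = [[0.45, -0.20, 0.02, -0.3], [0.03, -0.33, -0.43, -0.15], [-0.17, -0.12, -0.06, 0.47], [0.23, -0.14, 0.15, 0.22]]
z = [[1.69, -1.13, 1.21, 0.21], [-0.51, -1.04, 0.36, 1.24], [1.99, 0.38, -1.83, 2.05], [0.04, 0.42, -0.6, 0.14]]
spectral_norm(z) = 3.48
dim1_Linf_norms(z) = [1.69, 1.24, 2.05, 0.6]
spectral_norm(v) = 1.78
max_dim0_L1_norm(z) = 4.23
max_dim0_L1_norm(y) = 1.14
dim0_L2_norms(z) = [2.66, 1.64, 2.3, 2.41]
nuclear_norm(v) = 3.72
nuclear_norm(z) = 7.59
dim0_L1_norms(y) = [0.88, 0.79, 0.66, 1.14]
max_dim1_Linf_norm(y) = 0.47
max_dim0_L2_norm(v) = 1.38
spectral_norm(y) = 0.74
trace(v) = 0.76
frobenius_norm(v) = 2.32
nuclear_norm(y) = 1.75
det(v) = 0.00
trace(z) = -1.04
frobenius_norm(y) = 1.03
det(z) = -0.08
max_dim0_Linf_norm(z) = 2.05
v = y @ z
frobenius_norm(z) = 4.57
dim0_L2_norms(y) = [0.53, 0.43, 0.46, 0.62]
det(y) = 0.00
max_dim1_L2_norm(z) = 3.41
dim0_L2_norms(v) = [1.38, 0.65, 1.1, 1.36]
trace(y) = 0.28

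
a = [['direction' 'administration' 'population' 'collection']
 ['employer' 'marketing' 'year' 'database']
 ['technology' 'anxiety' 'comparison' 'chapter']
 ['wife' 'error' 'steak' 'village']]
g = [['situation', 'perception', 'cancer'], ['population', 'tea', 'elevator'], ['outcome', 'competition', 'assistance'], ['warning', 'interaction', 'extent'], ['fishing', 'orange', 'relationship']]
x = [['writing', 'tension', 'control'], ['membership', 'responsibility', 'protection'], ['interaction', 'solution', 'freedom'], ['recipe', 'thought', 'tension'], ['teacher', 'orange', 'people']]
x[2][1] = 'solution'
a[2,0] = 'technology'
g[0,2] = 'cancer'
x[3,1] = 'thought'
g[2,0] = 'outcome'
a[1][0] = 'employer'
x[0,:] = ['writing', 'tension', 'control']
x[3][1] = 'thought'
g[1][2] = 'elevator'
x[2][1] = 'solution'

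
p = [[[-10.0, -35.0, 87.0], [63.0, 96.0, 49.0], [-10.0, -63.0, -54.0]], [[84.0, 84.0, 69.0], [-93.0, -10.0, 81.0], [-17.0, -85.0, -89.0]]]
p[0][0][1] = -35.0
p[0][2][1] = -63.0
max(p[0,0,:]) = 87.0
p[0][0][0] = -10.0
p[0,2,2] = -54.0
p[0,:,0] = [-10.0, 63.0, -10.0]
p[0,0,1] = -35.0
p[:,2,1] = [-63.0, -85.0]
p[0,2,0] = -10.0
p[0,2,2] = -54.0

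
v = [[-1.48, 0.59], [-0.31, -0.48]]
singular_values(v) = [1.6, 0.56]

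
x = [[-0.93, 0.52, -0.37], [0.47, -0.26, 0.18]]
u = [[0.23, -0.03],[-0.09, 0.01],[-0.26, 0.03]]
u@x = [[-0.23, 0.13, -0.09], [0.09, -0.05, 0.04], [0.26, -0.14, 0.1]]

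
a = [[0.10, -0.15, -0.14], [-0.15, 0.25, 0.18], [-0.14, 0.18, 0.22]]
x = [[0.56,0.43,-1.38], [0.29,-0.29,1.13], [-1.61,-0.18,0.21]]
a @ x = [[0.24,0.11,-0.34], [-0.30,-0.17,0.53], [-0.38,-0.15,0.44]]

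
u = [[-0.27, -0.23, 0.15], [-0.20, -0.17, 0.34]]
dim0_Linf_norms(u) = [0.27, 0.23, 0.34]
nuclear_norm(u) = 0.70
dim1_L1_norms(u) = [0.65, 0.71]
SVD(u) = [[-0.66, -0.75], [-0.75, 0.66]] @ diag([0.5582403574479575, 0.14549124824667847]) @ [[0.59,0.50,-0.63], [0.48,0.41,0.77]]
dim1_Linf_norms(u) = [0.27, 0.34]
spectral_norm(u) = 0.56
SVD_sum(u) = [[-0.22, -0.19, 0.23], [-0.25, -0.21, 0.27]] + [[-0.05, -0.04, -0.08], [0.05, 0.04, 0.07]]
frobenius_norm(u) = 0.58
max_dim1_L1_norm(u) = 0.71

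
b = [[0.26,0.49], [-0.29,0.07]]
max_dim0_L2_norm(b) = 0.49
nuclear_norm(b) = 0.85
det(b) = 0.16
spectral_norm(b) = 0.56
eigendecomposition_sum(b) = [[0.13+0.16j, (0.24-0.11j)], [-0.14+0.07j, (0.04+0.2j)]] + [[0.13-0.16j, (0.24+0.11j)], [(-0.14-0.07j), 0.04-0.20j]]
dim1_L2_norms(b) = [0.55, 0.3]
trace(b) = 0.33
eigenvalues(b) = [(0.16+0.36j), (0.16-0.36j)]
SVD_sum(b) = [[0.30, 0.46], [-0.06, -0.08]] + [[-0.04, 0.03], [-0.23, 0.15]]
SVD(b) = [[0.98,  -0.18], [-0.18,  -0.98]] @ diag([0.5613989686461304, 0.2855366841634559]) @ [[0.55, 0.84], [0.84, -0.55]]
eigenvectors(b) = [[0.79+0.00j, 0.79-0.00j],[-0.15+0.59j, -0.15-0.59j]]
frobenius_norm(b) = 0.63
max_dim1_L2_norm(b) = 0.55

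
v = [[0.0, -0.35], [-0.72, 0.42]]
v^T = [[0.00, -0.72], [-0.35, 0.42]]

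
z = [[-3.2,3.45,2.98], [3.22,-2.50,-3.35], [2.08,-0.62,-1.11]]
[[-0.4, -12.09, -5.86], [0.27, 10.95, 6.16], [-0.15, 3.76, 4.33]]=z @ [[-0.2,0.5,2.20],  [-0.19,-1.78,0.29],  [-0.13,-1.46,0.06]]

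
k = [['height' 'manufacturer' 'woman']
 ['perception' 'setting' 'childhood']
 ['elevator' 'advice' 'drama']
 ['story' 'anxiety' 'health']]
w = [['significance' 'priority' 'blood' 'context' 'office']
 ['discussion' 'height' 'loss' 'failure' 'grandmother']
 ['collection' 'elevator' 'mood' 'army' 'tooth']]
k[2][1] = 'advice'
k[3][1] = 'anxiety'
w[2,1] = 'elevator'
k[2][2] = 'drama'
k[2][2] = 'drama'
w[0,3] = 'context'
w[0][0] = 'significance'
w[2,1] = 'elevator'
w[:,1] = ['priority', 'height', 'elevator']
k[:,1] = ['manufacturer', 'setting', 'advice', 'anxiety']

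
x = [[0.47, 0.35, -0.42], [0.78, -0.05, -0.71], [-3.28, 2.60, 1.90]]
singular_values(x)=[4.69, 0.86, 0.08]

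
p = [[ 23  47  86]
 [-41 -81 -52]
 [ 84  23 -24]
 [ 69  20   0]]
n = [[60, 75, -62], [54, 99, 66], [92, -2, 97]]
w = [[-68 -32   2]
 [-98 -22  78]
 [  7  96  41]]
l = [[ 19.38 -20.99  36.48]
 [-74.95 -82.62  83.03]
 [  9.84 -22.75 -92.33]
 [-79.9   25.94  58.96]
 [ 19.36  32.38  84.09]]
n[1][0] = 54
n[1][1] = 99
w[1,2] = 78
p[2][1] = 23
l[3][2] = 58.96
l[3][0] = -79.9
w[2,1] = 96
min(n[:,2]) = -62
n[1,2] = 66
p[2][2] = -24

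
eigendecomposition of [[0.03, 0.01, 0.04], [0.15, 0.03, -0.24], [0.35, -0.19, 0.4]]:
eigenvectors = [[0.18, -0.39, 0.07], [-0.88, -0.91, -0.43], [-0.44, -0.11, 0.90]]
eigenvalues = [-0.12, 0.06, 0.52]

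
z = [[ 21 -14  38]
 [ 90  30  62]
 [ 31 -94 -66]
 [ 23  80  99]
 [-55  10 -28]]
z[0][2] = 38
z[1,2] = 62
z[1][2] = 62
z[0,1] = -14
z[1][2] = 62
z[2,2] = -66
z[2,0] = 31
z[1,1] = 30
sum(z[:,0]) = 110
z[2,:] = [31, -94, -66]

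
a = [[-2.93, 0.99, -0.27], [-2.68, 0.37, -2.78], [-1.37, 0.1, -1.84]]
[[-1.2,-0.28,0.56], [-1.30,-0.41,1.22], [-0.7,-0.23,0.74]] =a @ [[0.35, 0.19, -0.20], [-0.15, 0.28, -0.1], [0.11, 0.0, -0.26]]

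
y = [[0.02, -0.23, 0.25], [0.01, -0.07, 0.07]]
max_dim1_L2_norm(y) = 0.34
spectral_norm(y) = 0.35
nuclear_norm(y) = 0.36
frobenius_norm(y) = 0.35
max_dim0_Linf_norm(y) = 0.25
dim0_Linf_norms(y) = [0.02, 0.23, 0.25]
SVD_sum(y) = [[0.02, -0.23, 0.25],[0.01, -0.07, 0.07]] + [[-0.0,0.0,0.00], [0.00,-0.0,-0.0]]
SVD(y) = [[-0.96, -0.28], [-0.28, 0.96]] @ diag([0.3544972910072709, 0.0056276699002618755]) @ [[-0.06,0.68,-0.73], [0.71,-0.49,-0.51]]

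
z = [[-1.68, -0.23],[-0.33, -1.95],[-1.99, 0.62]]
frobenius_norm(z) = 3.34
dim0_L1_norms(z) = [4.0, 2.8]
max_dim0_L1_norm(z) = 4.0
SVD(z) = [[-0.63, -0.17], [-0.07, -0.96], [-0.77, 0.23]] @ diag([2.628114848776553, 2.055288870606805]) @ [[1.00, -0.08], [0.08, 1.0]]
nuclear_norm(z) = 4.68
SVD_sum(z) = [[-1.65, 0.13], [-0.18, 0.01], [-2.03, 0.15]] + [[-0.03, -0.36],[-0.15, -1.96],[0.04, 0.47]]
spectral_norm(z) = 2.63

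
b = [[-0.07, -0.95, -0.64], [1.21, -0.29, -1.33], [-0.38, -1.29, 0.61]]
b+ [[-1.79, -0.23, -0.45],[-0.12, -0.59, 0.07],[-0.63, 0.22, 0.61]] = [[-1.86, -1.18, -1.09],[1.09, -0.88, -1.26],[-1.01, -1.07, 1.22]]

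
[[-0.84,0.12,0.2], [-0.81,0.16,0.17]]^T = [[-0.84, -0.81], [0.12, 0.16], [0.20, 0.17]]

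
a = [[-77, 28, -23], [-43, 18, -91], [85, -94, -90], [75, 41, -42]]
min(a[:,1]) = -94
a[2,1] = -94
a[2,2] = -90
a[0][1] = 28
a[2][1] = -94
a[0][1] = 28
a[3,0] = 75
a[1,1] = 18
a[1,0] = -43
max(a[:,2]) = -23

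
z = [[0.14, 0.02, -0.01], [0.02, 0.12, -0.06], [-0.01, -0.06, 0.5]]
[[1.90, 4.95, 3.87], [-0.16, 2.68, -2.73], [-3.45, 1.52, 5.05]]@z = [[0.33, 0.40, 1.62], [0.06, 0.48, -1.52], [-0.5, -0.19, 2.47]]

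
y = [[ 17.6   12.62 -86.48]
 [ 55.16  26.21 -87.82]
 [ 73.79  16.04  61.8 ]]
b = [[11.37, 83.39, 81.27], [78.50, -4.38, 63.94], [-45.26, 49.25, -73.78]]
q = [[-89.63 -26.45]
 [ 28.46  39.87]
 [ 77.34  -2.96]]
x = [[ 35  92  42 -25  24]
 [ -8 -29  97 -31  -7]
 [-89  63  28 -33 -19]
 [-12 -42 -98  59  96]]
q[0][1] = -26.45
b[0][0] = 11.37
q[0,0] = -89.63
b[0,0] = 11.37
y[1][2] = -87.82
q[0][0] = -89.63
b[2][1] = 49.25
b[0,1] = 83.39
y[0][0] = 17.6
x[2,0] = -89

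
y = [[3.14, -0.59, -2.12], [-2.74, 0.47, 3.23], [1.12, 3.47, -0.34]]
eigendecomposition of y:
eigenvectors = [[-0.22, 0.75, -0.67], [0.60, 0.06, 0.67], [-0.77, 0.65, 0.31]]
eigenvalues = [-2.7, 1.26, 4.71]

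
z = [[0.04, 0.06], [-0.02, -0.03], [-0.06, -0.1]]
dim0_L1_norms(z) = [0.12, 0.19]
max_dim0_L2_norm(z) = 0.12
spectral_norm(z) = 0.14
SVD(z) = [[-0.51, 0.74], [0.25, -0.37], [0.82, 0.57]] @ diag([0.14173935522859235, 0.0031551829396902985]) @ [[-0.53, -0.85], [0.85, -0.53]]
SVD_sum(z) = [[0.04, 0.06], [-0.02, -0.03], [-0.06, -0.1]] + [[0.0, -0.00], [-0.0, 0.0], [0.00, -0.00]]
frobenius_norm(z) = 0.14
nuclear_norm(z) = 0.14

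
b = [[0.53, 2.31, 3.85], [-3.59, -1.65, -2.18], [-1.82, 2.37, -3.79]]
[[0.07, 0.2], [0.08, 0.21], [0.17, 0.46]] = b @ [[-0.04, -0.11], [0.04, 0.11], [-0.0, -0.0]]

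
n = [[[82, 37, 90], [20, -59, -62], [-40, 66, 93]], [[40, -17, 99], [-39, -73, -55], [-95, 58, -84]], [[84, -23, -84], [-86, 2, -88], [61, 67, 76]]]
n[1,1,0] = -39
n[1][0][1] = -17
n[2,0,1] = -23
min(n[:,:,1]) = -73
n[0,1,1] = -59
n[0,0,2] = 90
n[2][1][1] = 2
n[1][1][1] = -73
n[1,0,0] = 40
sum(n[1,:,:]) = -166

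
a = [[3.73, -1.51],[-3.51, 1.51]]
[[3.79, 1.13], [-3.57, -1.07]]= a@ [[1.00, 0.30], [-0.04, -0.01]]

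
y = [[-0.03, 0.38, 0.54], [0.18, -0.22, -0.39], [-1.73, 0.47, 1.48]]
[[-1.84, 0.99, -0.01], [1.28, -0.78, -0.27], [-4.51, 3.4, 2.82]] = y@[[0.4,-0.9,-1.47], [-2.10,1.41,-0.74], [-1.91,0.8,0.42]]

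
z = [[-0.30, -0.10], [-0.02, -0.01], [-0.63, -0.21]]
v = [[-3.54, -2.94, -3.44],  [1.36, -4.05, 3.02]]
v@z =[[3.29, 1.11], [-2.23, -0.73]]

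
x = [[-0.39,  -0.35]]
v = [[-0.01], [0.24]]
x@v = [[-0.08]]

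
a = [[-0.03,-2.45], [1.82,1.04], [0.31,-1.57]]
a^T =[[-0.03, 1.82, 0.31],[-2.45, 1.04, -1.57]]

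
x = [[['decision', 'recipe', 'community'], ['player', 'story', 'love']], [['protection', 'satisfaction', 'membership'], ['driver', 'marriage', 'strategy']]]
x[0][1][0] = 'player'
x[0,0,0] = 'decision'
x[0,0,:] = ['decision', 'recipe', 'community']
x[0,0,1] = 'recipe'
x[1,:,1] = ['satisfaction', 'marriage']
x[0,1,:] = ['player', 'story', 'love']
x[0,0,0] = 'decision'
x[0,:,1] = ['recipe', 'story']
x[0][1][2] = 'love'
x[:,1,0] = ['player', 'driver']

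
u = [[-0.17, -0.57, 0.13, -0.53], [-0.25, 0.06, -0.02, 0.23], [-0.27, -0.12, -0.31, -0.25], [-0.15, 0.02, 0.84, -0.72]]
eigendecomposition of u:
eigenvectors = [[(0.75+0j),(0.36+0.28j),0.36-0.28j,(-0.33+0j)], [-0.63+0.00j,-0.13+0.03j,(-0.13-0.03j),(-0.62+0j)], [-0.11+0.00j,(0.15+0.46j),(0.15-0.46j),(0.28+0j)], [-0.19+0.00j,0.73+0.00j,0.73-0.00j,0.65+0.00j]]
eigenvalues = [(0.42+0j), (-0.63+0.47j), (-0.63-0.47j), (-0.31+0j)]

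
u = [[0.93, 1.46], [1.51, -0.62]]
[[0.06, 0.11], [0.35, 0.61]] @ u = [[0.22,0.02], [1.25,0.13]]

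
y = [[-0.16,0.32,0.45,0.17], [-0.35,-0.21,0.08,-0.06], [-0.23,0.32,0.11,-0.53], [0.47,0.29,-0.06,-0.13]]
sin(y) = [[-0.13, 0.34, 0.45, 0.17], [-0.35, -0.2, 0.08, -0.08], [-0.25, 0.33, 0.14, -0.53], [0.47, 0.29, -0.05, -0.10]]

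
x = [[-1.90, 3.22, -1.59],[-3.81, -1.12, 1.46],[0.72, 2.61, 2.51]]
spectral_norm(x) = 4.33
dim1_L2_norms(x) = [4.06, 4.23, 3.69]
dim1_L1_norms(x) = [6.71, 6.39, 5.84]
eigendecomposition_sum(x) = [[(-0.97+1.85j),1.66+0.94j,(-0.69-0.23j)], [-1.80-0.82j,(-0.8+1.62j),(0.18-0.67j)], [0.62+0.70j,0.66-0.55j,-0.20+0.26j]] + [[-0.97-1.85j, 1.66-0.94j, -0.69+0.23j], [(-1.8+0.82j), -0.80-1.62j, (0.18+0.67j)], [(0.62-0.7j), 0.66+0.55j, -0.20-0.26j]] + [[0.04+0.00j, (-0.09-0j), -0.20+0.00j], [(-0.2-0j), 0.49+0.00j, 1.10-0.00j], [(-0.53-0j), (1.3+0j), (2.92-0j)]]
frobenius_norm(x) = 6.93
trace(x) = -0.51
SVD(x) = [[-0.27, 0.82, -0.51], [-0.94, -0.11, 0.32], [0.21, 0.57, 0.80]] @ diag([4.3268988985525665, 4.293275592082736, 3.299231821520159]) @ [[0.98, 0.17, -0.1], [-0.17, 0.99, -0.01], [0.09, 0.03, 1.0]]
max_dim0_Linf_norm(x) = 3.81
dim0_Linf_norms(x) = [3.81, 3.22, 2.51]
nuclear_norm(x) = 11.92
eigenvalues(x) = [(-1.98+3.72j), (-1.98-3.72j), (3.45+0j)]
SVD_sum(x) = [[-1.15, -0.2, 0.11],[-3.99, -0.68, 0.4],[0.88, 0.15, -0.09]] + [[-0.59, 3.46, -0.04], [0.08, -0.47, 0.0], [-0.41, 2.39, -0.03]] + [[-0.16,-0.04,-1.67], [0.1,0.03,1.06], [0.25,0.07,2.62]]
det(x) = 61.29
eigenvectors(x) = [[-0.69+0.00j, (-0.69-0j), -0.07+0.00j], [-0.04-0.65j, (-0.04+0.65j), (0.35+0j)], [-0.11+0.29j, (-0.11-0.29j), (0.93+0j)]]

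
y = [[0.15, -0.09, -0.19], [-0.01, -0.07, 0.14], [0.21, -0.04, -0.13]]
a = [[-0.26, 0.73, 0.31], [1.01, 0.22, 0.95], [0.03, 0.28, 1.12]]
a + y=[[-0.11,0.64,0.12],[1.00,0.15,1.09],[0.24,0.24,0.99]]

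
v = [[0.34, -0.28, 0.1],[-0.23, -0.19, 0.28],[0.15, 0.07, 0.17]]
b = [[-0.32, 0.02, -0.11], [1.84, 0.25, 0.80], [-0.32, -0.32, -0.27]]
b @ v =[[-0.13,0.08,-0.05], [0.69,-0.51,0.39], [-0.08,0.13,-0.17]]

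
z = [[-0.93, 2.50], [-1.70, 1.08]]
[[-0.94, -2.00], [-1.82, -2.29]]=z @ [[1.09,1.10], [0.03,-0.39]]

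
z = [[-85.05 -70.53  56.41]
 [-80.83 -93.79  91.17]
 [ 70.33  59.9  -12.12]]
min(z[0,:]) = -85.05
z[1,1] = -93.79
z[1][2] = 91.17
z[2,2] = -12.12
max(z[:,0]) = 70.33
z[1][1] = -93.79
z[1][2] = 91.17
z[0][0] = -85.05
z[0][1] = -70.53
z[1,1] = -93.79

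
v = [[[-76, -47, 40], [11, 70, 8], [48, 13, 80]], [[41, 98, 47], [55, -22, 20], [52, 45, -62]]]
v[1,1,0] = 55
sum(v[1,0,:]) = 186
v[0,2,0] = 48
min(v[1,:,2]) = -62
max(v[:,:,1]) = 98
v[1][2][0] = 52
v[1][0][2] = 47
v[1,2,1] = 45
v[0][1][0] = 11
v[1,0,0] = 41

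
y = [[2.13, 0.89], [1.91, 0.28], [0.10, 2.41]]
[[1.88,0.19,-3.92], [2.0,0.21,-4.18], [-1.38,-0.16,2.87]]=y @ [[1.14, 0.12, -2.38],  [-0.62, -0.07, 1.29]]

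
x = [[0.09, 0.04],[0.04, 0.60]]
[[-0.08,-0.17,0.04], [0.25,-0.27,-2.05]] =x @ [[-1.15, -1.79, 2.07], [0.50, -0.33, -3.55]]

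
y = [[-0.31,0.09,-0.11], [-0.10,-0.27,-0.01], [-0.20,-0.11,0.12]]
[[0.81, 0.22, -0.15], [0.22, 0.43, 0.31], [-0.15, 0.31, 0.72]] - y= [[1.12, 0.13, -0.04], [0.32, 0.70, 0.32], [0.05, 0.42, 0.6]]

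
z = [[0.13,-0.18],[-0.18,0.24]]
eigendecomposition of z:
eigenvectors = [[-0.8, 0.59], [-0.59, -0.80]]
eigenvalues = [-0.0, 0.37]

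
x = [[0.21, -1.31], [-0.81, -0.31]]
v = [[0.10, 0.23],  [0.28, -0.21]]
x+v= [[0.31, -1.08], [-0.53, -0.52]]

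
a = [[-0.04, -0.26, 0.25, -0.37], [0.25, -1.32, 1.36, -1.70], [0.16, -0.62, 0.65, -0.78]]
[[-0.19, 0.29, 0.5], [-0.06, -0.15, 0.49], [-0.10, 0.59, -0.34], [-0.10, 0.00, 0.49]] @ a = [[0.16,-0.64,0.67,-0.81], [0.04,-0.09,0.10,-0.11], [0.1,-0.54,0.56,-0.70], [0.08,-0.28,0.29,-0.35]]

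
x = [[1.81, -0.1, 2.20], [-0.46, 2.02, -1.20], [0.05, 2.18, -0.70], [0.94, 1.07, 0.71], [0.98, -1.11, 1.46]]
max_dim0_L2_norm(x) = 3.35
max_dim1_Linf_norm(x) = 2.2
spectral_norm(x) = 4.22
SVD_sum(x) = [[0.97, -1.39, 1.60], [-0.92, 1.32, -1.52], [-0.73, 1.05, -1.21], [0.1, -0.14, 0.17], [0.86, -1.24, 1.42]] + [[0.87, 1.28, 0.58], [0.47, 0.69, 0.32], [0.77, 1.13, 0.52], [0.83, 1.22, 0.56], [0.09, 0.13, 0.06]] + [[-0.02, 0.01, 0.02], [-0.01, 0.00, 0.01], [0.01, -0.00, -0.01], [0.01, -0.00, -0.01], [0.03, -0.01, -0.02]]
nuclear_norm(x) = 7.13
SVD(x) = [[-0.55, 0.58, 0.57], [0.53, 0.31, 0.18], [0.42, 0.51, -0.30], [-0.06, 0.55, -0.34], [-0.49, 0.06, -0.66]] @ diag([4.21560110294935, 2.8609905141159464, 0.05604122545791896]) @ [[-0.42,  0.6,  -0.69], [0.52,  0.77,  0.35], [-0.74,  0.21,  0.64]]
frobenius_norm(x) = 5.10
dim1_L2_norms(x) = [2.85, 2.39, 2.29, 1.59, 2.08]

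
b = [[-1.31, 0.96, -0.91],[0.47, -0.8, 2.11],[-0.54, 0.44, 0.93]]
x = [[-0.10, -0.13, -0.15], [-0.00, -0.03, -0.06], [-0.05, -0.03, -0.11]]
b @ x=[[0.18, 0.17, 0.24],[-0.15, -0.10, -0.25],[0.01, 0.03, -0.05]]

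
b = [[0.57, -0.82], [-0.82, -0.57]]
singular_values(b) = [1.0, 1.0]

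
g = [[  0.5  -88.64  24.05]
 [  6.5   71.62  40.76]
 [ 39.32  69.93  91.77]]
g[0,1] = -88.64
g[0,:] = [0.5, -88.64, 24.05]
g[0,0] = 0.5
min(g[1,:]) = 6.5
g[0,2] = 24.05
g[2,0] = 39.32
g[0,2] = 24.05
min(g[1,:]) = 6.5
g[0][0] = 0.5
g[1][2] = 40.76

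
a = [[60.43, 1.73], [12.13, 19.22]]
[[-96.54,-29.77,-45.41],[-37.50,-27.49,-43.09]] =a @ [[-1.57, -0.46, -0.70], [-0.96, -1.14, -1.8]]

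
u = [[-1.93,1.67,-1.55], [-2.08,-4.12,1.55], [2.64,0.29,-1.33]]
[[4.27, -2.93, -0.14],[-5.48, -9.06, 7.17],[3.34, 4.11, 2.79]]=u @ [[0.04, 1.98, -0.06], [0.43, 1.65, -2.77], [-2.34, 1.2, -2.82]]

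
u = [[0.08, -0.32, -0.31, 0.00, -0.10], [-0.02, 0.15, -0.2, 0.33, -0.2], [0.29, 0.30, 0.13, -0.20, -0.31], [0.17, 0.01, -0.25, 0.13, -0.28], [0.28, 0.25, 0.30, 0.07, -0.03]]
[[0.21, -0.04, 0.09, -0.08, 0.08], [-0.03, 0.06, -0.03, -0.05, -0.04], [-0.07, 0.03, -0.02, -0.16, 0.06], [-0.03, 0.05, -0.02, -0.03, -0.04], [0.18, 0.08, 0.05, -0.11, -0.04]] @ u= [[0.05, -0.03, -0.0, -0.04, -0.02], [-0.03, -0.0, -0.01, 0.02, 0.02], [-0.02, 0.03, 0.07, -0.00, 0.05], [-0.03, 0.00, -0.01, 0.01, 0.01], [-0.00, -0.04, -0.05, -0.00, -0.02]]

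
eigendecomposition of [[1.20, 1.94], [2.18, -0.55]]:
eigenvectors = [[0.82, -0.53],[0.57, 0.85]]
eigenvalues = [2.56, -1.91]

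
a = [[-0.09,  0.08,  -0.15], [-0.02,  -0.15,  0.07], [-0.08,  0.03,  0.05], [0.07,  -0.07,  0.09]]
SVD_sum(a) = [[-0.06, 0.12, -0.13], [0.05, -0.09, 0.09], [-0.0, 0.01, -0.01], [0.04, -0.08, 0.09]] + [[-0.04, -0.02, 0.0], [-0.08, -0.04, 0.0], [-0.05, -0.03, 0.0], [0.03, 0.01, -0.00]] + [[0.01,-0.02,-0.02], [0.01,-0.02,-0.03], [-0.02,0.05,0.06], [-0.0,0.00,0.0]]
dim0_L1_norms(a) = [0.26, 0.33, 0.36]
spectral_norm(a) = 0.27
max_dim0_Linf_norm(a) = 0.15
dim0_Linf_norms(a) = [0.09, 0.15, 0.15]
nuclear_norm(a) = 0.47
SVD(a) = [[-0.7, -0.34, 0.35], [0.52, -0.74, 0.42], [-0.05, -0.52, -0.84], [0.49, 0.25, -0.01]] @ diag([0.26528337499459, 0.1164574176536693, 0.092533241729222]) @ [[0.34, -0.64, 0.69], [0.90, 0.44, -0.04], [0.28, -0.63, -0.72]]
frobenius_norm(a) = 0.30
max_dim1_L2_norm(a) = 0.19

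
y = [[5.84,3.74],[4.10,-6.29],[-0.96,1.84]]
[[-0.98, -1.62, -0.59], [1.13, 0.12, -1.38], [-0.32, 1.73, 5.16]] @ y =[[-11.8, 5.44],[8.42, 0.93],[0.27, -2.58]]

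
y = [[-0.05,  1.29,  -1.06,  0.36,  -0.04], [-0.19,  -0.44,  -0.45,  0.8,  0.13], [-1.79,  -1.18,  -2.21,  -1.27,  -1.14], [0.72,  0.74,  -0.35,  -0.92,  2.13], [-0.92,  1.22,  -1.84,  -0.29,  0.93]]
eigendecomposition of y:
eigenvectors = [[-0.43+0.00j, 0.83+0.00j, 0.23+0.00j, (-0.07+0.26j), -0.07-0.26j], [-0.23+0.00j, 0.05+0.00j, 0.26+0.00j, -0.47-0.38j, (-0.47+0.38j)], [(0.5+0j), (-0.44+0j), 0.80+0.00j, -0.27-0.11j, (-0.27+0.11j)], [-0.53+0.00j, 0.07+0.00j, -0.37+0.00j, 0.65+0.00j, 0.65-0.00j], [(-0.49+0j), (-0.32+0j), 0.32+0.00j, (0.02+0.23j), 0.02-0.23j]]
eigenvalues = [(2.29+0j), (0.64+0j), (-2.97+0j), (-1.32+0.66j), (-1.32-0.66j)]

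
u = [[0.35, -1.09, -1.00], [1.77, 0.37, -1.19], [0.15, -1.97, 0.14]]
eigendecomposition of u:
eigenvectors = [[(-0.65+0j), -0.65-0.00j, -0.03+0.00j], [-0.01+0.43j, (-0.01-0.43j), (-0.65+0j)], [(-0.53+0.33j), (-0.53-0.33j), 0.76+0.00j]]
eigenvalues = [(-0.49+1.23j), (-0.49-1.23j), (1.83+0j)]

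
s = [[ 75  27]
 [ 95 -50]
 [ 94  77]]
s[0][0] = 75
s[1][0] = 95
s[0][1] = 27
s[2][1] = 77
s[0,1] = 27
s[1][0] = 95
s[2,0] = 94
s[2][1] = 77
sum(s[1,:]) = 45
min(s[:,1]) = -50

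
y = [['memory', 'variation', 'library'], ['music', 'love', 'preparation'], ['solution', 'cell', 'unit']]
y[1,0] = 'music'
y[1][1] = 'love'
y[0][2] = 'library'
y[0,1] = 'variation'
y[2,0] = 'solution'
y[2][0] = 'solution'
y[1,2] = 'preparation'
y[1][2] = 'preparation'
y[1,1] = 'love'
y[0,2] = 'library'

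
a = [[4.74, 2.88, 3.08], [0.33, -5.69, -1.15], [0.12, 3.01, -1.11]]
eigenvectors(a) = [[-1.00, -0.03, -0.27], [-0.03, 0.77, -0.33], [-0.03, -0.64, 0.91]]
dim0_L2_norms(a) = [4.75, 7.05, 3.47]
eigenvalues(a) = [4.92, -4.75, -2.23]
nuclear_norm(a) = 13.89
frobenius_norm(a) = 9.18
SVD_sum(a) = [[2.16,  4.6,  1.79], [-2.05,  -4.36,  -1.70], [0.90,  1.92,  0.75]] + [[2.5, -1.73, 1.42], [2.00, -1.38, 1.14], [-1.44, 0.99, -0.82]] + [[0.08, 0.01, -0.13], [0.37, 0.05, -0.59], [0.66, 0.1, -1.04]]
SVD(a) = [[-0.69, -0.71, 0.1], [0.66, -0.57, 0.49], [-0.29, 0.41, 0.87]] @ diag([7.753483475539602, 4.712509893232748, 1.427671005770535]) @ [[-0.4, -0.85, -0.33], [-0.75, 0.51, -0.42], [0.53, 0.08, -0.84]]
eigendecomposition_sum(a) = [[4.80, 1.9, 2.09], [0.13, 0.05, 0.06], [0.16, 0.06, 0.07]] + [[-0.01, 0.24, 0.08], [0.26, -6.66, -2.32], [-0.22, 5.5, 1.92]] + [[-0.05, 0.75, 0.91], [-0.06, 0.92, 1.12], [0.17, -2.55, -3.1]]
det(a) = 52.16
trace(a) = -2.06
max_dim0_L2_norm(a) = 7.05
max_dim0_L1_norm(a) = 11.58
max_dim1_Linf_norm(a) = 5.69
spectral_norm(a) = 7.75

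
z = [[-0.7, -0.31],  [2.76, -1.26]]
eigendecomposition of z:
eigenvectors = [[0.10+0.30j, (0.1-0.3j)], [(0.95+0j), 0.95-0.00j]]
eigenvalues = [(-0.98+0.88j), (-0.98-0.88j)]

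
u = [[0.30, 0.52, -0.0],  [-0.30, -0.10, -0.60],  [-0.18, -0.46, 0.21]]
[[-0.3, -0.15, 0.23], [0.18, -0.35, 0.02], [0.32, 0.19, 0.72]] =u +[[-0.6,-0.67,0.23], [0.48,-0.25,0.62], [0.50,0.65,0.51]]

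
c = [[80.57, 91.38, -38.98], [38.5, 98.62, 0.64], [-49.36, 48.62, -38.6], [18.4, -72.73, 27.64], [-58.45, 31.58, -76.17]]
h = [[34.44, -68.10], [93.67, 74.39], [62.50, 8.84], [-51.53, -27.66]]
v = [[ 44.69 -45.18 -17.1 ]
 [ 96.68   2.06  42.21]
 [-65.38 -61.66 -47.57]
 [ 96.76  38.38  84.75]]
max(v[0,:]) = 44.69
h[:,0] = [34.44, 93.67, 62.5, -51.53]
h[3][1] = -27.66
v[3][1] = 38.38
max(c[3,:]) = 27.64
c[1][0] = 38.5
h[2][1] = 8.84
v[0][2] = -17.1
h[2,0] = 62.5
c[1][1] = 98.62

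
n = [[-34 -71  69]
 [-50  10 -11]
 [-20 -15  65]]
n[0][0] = -34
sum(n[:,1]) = -76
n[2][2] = 65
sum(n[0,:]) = -36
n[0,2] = 69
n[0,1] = -71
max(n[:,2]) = 69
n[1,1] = 10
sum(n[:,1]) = -76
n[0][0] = -34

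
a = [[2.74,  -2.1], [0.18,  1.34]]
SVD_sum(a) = [[2.58, -2.28], [-0.56, 0.50]] + [[0.16, 0.18], [0.74, 0.84]]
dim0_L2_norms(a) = [2.75, 2.49]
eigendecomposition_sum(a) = [[3.67, -7.45], [0.64, -1.30]] + [[-0.93, 5.35], [-0.46, 2.64]]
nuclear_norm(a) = 4.67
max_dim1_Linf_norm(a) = 2.74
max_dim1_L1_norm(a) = 4.84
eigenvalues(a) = [2.37, 1.71]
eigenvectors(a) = [[0.99,0.9], [0.17,0.44]]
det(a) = 4.05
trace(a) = 4.08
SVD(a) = [[-0.98, 0.21], [0.21, 0.98]] @ diag([3.525028790520385, 1.1488133120757222]) @ [[-0.75,  0.66],[0.66,  0.75]]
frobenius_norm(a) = 3.71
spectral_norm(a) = 3.53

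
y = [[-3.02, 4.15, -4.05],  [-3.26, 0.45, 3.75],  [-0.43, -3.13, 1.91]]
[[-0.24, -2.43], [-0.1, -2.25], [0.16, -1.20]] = y @ [[0.01, 1.02], [-0.06, 0.39], [-0.01, 0.24]]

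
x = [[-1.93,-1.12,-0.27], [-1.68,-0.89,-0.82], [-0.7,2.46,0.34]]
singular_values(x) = [3.2, 2.36, 0.44]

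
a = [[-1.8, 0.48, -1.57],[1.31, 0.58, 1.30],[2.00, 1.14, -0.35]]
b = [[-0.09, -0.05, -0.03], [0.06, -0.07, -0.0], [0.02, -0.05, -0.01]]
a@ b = [[0.16,  0.13,  0.07], [-0.06,  -0.17,  -0.05], [-0.12,  -0.16,  -0.06]]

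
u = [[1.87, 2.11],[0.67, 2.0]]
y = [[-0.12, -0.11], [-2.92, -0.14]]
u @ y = [[-6.39, -0.5], [-5.92, -0.35]]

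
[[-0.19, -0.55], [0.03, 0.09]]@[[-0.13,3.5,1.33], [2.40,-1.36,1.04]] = [[-1.30, 0.08, -0.82], [0.21, -0.02, 0.13]]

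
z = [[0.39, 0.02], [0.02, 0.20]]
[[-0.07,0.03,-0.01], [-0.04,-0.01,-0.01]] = z@[[-0.16, 0.08, -0.03], [-0.16, -0.05, -0.06]]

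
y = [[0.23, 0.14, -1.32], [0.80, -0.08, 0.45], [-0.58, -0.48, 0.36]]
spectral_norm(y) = 1.48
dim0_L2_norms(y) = [1.01, 0.51, 1.44]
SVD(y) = [[-0.9, 0.04, 0.43], [0.21, -0.83, 0.52], [0.37, 0.56, 0.74]] @ diag([1.4801667843238862, 1.0220328687357632, 0.3532068881095483]) @ [[-0.17, -0.22, 0.96],[-0.96, -0.19, -0.22],[0.23, -0.96, -0.18]]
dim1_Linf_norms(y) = [1.32, 0.8, 0.58]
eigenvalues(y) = [(1.3+0j), (-0.4+0.5j), (-0.4-0.5j)]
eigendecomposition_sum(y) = [[(0.63+0j), 0.32+0.00j, (-0.73-0j)], [0.20+0.00j, 0.10+0.00j, (-0.24-0j)], [-0.49-0.00j, -0.25+0.00j, 0.57+0.00j]] + [[(-0.2+0.05j), -0.09-0.17j, -0.29-0.00j],[(0.3+0.17j), (-0.09+0.3j), 0.34+0.35j],[(-0.04+0.12j), (-0.12-0.01j), (-0.1+0.15j)]] + [[-0.20-0.05j, -0.09+0.17j, -0.29+0.00j],[(0.3-0.17j), -0.09-0.30j, (0.34-0.35j)],[(-0.04-0.12j), -0.12+0.01j, -0.10-0.15j]]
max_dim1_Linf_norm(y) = 1.32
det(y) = 0.53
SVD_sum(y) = [[0.23, 0.29, -1.29], [-0.05, -0.07, 0.3], [-0.09, -0.12, 0.53]] + [[-0.04, -0.01, -0.01], [0.81, 0.16, 0.18], [-0.55, -0.11, -0.12]] + [[0.03, -0.14, -0.03], [0.04, -0.18, -0.03], [0.06, -0.25, -0.05]]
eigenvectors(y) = [[-0.76+0.00j, (-0.35+0.34j), -0.35-0.34j],  [-0.25+0.00j, (0.82+0j), 0.82-0.00j],  [(0.6+0j), 0.05+0.30j, (0.05-0.3j)]]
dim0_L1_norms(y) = [1.61, 0.7, 2.13]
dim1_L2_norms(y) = [1.35, 0.92, 0.83]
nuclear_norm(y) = 2.86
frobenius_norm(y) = 1.83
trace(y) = 0.51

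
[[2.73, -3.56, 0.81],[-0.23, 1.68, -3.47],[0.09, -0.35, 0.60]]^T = [[2.73,-0.23,0.09], [-3.56,1.68,-0.35], [0.81,-3.47,0.6]]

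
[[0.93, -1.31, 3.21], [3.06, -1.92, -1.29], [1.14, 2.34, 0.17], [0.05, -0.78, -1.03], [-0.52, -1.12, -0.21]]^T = [[0.93, 3.06, 1.14, 0.05, -0.52],[-1.31, -1.92, 2.34, -0.78, -1.12],[3.21, -1.29, 0.17, -1.03, -0.21]]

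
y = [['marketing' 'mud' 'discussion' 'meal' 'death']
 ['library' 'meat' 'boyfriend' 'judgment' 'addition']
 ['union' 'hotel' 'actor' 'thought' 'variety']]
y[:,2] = ['discussion', 'boyfriend', 'actor']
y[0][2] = 'discussion'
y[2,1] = 'hotel'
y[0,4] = 'death'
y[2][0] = 'union'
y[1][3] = 'judgment'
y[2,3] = 'thought'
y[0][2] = 'discussion'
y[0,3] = 'meal'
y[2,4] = 'variety'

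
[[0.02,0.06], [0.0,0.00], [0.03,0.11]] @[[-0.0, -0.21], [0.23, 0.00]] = [[0.01, -0.0], [0.0, 0.00], [0.03, -0.01]]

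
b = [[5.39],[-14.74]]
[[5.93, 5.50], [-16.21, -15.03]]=b@ [[1.1, 1.02]]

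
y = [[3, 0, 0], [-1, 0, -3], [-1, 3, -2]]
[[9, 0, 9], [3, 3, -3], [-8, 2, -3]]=y @ [[3, 0, 3], [-3, 0, 0], [-2, -1, 0]]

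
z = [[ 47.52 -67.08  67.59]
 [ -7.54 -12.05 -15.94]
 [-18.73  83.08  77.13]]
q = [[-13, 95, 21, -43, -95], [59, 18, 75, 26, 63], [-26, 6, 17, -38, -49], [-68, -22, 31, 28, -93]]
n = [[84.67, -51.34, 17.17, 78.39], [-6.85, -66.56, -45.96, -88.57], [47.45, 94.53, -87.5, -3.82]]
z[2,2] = 77.13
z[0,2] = 67.59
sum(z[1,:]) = -35.53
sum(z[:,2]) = 128.78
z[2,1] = 83.08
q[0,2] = 21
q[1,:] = [59, 18, 75, 26, 63]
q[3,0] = -68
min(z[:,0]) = -18.73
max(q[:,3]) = 28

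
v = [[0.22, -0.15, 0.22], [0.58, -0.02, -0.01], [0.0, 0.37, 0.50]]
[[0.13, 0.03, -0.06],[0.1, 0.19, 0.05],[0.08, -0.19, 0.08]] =v @ [[0.17, 0.31, 0.09], [-0.19, -0.15, 0.37], [0.31, -0.26, -0.11]]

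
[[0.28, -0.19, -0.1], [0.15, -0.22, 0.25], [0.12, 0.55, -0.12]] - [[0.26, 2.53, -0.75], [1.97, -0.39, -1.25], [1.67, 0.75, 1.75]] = [[0.02, -2.72, 0.65], [-1.82, 0.17, 1.5], [-1.55, -0.20, -1.87]]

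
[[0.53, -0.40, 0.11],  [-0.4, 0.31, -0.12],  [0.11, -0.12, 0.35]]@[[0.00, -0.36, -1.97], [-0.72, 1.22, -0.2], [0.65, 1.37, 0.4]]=[[0.36, -0.53, -0.92], [-0.3, 0.36, 0.68], [0.31, 0.29, -0.05]]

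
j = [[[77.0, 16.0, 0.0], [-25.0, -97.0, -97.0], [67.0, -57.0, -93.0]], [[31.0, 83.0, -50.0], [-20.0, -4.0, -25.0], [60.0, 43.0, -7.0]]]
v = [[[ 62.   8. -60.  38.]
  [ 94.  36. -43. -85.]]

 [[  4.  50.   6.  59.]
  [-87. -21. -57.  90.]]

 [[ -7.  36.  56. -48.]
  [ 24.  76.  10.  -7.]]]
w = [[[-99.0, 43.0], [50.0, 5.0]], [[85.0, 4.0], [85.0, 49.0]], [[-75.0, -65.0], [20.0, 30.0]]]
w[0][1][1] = 5.0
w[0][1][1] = 5.0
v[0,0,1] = 8.0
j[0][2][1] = -57.0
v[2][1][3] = -7.0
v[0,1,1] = 36.0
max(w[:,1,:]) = 85.0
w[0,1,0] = 50.0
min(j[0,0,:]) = 0.0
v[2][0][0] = -7.0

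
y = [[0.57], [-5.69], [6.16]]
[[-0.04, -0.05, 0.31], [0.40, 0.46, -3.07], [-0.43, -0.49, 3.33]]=y @ [[-0.07, -0.08, 0.54]]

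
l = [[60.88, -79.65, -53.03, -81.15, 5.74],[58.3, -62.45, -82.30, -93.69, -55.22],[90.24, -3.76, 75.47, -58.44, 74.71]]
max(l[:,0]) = 90.24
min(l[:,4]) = -55.22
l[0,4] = 5.74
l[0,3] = -81.15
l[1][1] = -62.45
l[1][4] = -55.22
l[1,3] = -93.69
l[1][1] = -62.45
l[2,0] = 90.24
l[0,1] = -79.65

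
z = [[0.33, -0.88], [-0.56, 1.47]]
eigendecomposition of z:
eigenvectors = [[-0.93, 0.51], [-0.36, -0.86]]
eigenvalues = [-0.0, 1.8]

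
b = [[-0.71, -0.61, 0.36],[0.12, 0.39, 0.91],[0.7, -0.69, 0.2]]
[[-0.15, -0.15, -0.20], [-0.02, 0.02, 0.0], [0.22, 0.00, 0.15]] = b @ [[0.26,0.11,0.25], [-0.07,0.10,0.02], [-0.03,-0.03,-0.04]]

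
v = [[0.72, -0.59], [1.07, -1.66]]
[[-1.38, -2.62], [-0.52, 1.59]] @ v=[[-3.8, 5.16], [1.33, -2.33]]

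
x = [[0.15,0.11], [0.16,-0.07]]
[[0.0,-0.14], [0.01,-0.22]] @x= [[-0.02, 0.01], [-0.03, 0.02]]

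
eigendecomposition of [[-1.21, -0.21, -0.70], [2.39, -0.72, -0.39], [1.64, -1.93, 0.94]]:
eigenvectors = [[0.04-0.41j,(0.04+0.41j),-0.21+0.00j], [(-0.68+0j),-0.68-0.00j,-0.40+0.00j], [-0.60-0.07j,(-0.6+0.07j),(0.89+0j)]]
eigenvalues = [(-1.2+1.38j), (-1.2-1.38j), (1.41+0j)]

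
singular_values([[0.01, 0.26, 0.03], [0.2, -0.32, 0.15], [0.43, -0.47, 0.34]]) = [0.84, 0.22, 0.0]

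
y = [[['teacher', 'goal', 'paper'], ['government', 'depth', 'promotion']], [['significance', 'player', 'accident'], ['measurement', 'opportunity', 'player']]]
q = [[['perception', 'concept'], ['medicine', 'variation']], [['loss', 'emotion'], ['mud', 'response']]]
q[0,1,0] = 'medicine'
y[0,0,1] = 'goal'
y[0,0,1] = 'goal'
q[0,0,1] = 'concept'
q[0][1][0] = 'medicine'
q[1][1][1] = 'response'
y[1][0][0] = 'significance'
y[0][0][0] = 'teacher'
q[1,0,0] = 'loss'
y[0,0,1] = 'goal'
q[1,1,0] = 'mud'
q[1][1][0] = 'mud'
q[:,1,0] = ['medicine', 'mud']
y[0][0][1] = 'goal'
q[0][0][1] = 'concept'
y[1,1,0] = 'measurement'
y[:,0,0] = ['teacher', 'significance']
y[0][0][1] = 'goal'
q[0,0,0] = 'perception'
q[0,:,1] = ['concept', 'variation']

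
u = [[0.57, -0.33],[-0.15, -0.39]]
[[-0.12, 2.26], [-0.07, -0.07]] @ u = [[-0.41, -0.84], [-0.03, 0.05]]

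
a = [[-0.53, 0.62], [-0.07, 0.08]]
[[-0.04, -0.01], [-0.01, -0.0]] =a @ [[-0.01, -0.00], [-0.08, -0.02]]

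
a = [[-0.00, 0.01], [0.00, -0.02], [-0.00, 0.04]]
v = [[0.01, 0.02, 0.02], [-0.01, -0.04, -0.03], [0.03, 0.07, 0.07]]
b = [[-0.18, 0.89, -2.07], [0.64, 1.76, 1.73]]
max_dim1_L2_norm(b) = 2.55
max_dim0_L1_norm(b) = 3.8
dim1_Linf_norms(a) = [0.01, 0.02, 0.04]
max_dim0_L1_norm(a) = 0.07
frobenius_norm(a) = 0.05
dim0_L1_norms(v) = [0.05, 0.13, 0.12]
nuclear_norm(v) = 0.13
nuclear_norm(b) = 4.72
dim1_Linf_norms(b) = [2.07, 1.76]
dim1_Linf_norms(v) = [0.02, 0.04, 0.07]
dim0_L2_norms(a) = [0.0, 0.05]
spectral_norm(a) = 0.05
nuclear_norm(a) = 0.05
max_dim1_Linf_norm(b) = 2.07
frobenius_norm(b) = 3.41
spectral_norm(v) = 0.12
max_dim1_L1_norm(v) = 0.17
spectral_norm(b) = 2.84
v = a @ b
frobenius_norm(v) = 0.12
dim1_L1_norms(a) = [0.01, 0.02, 0.04]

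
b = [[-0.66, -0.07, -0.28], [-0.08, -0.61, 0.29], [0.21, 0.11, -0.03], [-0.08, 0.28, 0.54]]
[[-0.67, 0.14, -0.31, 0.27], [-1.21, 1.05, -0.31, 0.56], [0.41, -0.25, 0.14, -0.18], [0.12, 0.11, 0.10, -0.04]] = b @ [[1.05,-0.41,0.42,-0.44], [1.62,-1.28,0.45,-0.74], [-0.47,0.80,0.01,0.25]]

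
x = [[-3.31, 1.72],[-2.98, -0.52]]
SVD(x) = [[-0.79, -0.61], [-0.61, 0.79]] @ diag([4.562117542493223, 1.5007942991881318]) @ [[0.97, -0.23], [-0.23, -0.97]]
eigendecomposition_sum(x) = [[(-1.65+0.14j), (0.86+0.92j)], [-1.49-1.60j, (-0.26+1.64j)]] + [[(-1.65-0.14j),0.86-0.92j], [(-1.49+1.6j),-0.26-1.64j]]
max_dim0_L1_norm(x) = 6.29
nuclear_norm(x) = 6.06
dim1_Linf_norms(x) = [3.31, 2.98]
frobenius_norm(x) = 4.80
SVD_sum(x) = [[-3.52, 0.83], [-2.71, 0.64]] + [[0.21, 0.89], [-0.27, -1.16]]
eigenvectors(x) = [[(-0.37+0.48j),-0.37-0.48j], [(-0.8+0j),(-0.8-0j)]]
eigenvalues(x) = [(-1.92+1.78j), (-1.92-1.78j)]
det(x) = 6.85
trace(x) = -3.83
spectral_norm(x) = 4.56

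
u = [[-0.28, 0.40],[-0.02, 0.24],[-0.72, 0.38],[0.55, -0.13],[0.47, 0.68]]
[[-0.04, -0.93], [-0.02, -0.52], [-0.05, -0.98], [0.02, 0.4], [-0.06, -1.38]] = u@[[0.01,  0.21], [-0.1,  -2.17]]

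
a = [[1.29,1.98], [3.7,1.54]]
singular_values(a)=[4.5, 1.19]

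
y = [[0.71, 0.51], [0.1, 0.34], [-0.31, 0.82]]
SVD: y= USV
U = [[-0.66, 0.71], [-0.34, -0.00], [-0.67, -0.7]]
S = [1.04, 0.75]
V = [[-0.28,-0.96],[0.96,-0.28]]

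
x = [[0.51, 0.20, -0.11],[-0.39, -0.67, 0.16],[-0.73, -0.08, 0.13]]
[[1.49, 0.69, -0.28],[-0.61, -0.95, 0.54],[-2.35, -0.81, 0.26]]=x@[[2.9, 1.61, -0.43], [-1.41, 1.35, -0.76], [-2.67, 3.61, -0.87]]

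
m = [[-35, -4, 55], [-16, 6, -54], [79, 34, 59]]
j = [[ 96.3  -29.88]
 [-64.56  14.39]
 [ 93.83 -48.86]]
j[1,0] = -64.56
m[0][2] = 55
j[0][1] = -29.88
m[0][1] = -4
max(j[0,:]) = 96.3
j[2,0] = 93.83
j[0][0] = 96.3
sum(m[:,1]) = 36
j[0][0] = 96.3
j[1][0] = -64.56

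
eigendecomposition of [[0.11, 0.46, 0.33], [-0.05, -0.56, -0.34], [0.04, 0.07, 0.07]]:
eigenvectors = [[-0.89, 0.56, -0.58],  [0.25, 0.39, 0.81],  [-0.37, -0.73, -0.06]]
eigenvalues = [0.12, 0.0, -0.5]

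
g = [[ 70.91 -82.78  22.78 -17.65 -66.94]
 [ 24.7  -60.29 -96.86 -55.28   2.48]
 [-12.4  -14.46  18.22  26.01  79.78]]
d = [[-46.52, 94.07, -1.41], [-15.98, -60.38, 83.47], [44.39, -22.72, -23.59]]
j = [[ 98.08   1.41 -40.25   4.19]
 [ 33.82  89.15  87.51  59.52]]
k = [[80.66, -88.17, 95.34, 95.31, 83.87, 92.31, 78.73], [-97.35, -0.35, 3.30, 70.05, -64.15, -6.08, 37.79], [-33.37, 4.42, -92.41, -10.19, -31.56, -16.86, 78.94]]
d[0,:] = [-46.52, 94.07, -1.41]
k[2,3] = -10.19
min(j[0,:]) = -40.25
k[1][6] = 37.79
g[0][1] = -82.78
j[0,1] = 1.41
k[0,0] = 80.66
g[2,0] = -12.4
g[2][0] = -12.4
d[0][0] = -46.52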